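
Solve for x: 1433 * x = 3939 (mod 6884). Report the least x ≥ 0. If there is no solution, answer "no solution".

First find gcd(1433, 6884):
6884 = 4·1433 + 1152
1433 = 1·1152 + 281
1152 = 4·281 + 28
281 = 10·28 + 1
28 = 28·1 + 0
gcd = 1, so a unique solution mod 6884 exists.
Back-substitute for the Bézout coefficients:
1 = 281 − 10·28
1 = −10·1152 + 41·281
1 = 41·1433 − 51·1152
1 = −51·6884 + 245·1433
So 1433·(245) ≡ 1 (mod 6884), giving 1433⁻¹ ≡ 245.
x ≡ 1433⁻¹·3939 ≡ 245·3939 ≡ 1295 (mod 6884).

1295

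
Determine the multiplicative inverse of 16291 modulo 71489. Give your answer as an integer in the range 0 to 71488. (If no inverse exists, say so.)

no inverse exists

Euclidean algorithm on 71489, 16291:
71489 = 4·16291 + 6325
16291 = 2·6325 + 3641
6325 = 1·3641 + 2684
3641 = 1·2684 + 957
2684 = 2·957 + 770
957 = 1·770 + 187
770 = 4·187 + 22
187 = 8·22 + 11
22 = 2·11 + 0
gcd(16291, 71489) = 11 ≠ 1, so 16291 has no multiplicative inverse modulo 71489.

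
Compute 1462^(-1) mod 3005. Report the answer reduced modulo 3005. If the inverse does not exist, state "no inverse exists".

Extended Euclidean algorithm:
3005 = 2×1462 + 81
1462 = 18×81 + 4
81 = 20×4 + 1
4 = 4×1 + 0
Since gcd(1462, 3005) = 1, back-substitute to write 1 as a combination:
1 = 81 − 20·4
1 = −20·1462 + 361·81
1 = 361·3005 − 742·1462
Thus 1462·(-742) ≡ 1 (mod 3005); reducing, -742 mod 3005 = 2263.

2263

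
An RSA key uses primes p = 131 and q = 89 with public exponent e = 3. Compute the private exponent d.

7627

φ(n) = (p−1)(q−1) = 130·88 = 11440.
Need d with 3·d ≡ 1 (mod 11440). Apply the extended Euclidean algorithm:
11440 = 3813×3 + 1
3 = 3×1 + 0
Back-substitute:
1 = 11440 − 3813·3
So 3·(-3813) ≡ 1 (mod 11440), hence d ≡ -3813 ≡ 7627 (mod 11440).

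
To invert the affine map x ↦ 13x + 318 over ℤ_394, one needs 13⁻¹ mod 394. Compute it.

91

Run Euclid on (394, 13):
394 = 30×13 + 4
13 = 3×4 + 1
4 = 4×1 + 0
Since gcd(13, 394) = 1, back-substitute to write 1 as a combination:
1 = 13 − 3·4
1 = −3·394 + 91·13
So 13·91 ≡ 1 (mod 394).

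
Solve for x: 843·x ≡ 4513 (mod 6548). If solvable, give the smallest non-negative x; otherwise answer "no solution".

2623

First find gcd(843, 6548):
6548 = 7*843 + 647
843 = 1*647 + 196
647 = 3*196 + 59
196 = 3*59 + 19
59 = 3*19 + 2
19 = 9*2 + 1
2 = 2*1 + 0
gcd = 1, so a unique solution mod 6548 exists.
Back-substitute for the Bézout coefficients:
1 = 19 − 9·2
1 = −9·59 + 28·19
1 = 28·196 − 93·59
1 = −93·647 + 307·196
1 = 307·843 − 400·647
1 = −400·6548 + 3107·843
So 843·(3107) ≡ 1 (mod 6548), giving 843⁻¹ ≡ 3107.
x ≡ 843⁻¹·4513 ≡ 3107·4513 ≡ 2623 (mod 6548).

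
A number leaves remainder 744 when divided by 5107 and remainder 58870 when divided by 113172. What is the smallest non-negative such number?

90935986

Write x = 744 + 5107·k. Then 5107·k ≡ 58870 − 744 ≡ 58126 (mod 113172).
Need 5107⁻¹ mod 113172. Extended Euclid on (113172, 5107):
113172 = 22·5107 + 818
5107 = 6·818 + 199
818 = 4·199 + 22
199 = 9·22 + 1
22 = 22·1 + 0
Back-substitute:
1 = 199 − 9·22
1 = −9·818 + 37·199
1 = 37·5107 − 231·818
1 = −231·113172 + 5119·5107
5107⁻¹ ≡ 5119 (mod 113172), so k ≡ 5119·58126 ≡ 17806 (mod 113172).
x = 744 + 5107·17806 = 90935986.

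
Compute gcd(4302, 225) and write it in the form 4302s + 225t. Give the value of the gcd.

9

Repeated division:
4302 = 19*225 + 27
225 = 8*27 + 9
27 = 3*9 + 0
gcd(4302, 225) = 9.
Back-substituting:
9 = 225 − 8·27
9 = −8·4302 + 153·225
So 9 = (-8)·4302 + (153)·225.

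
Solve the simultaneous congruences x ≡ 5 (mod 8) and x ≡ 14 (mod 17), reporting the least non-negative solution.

Write x = 5 + 8·k. Then 8·k ≡ 14 − 5 ≡ 9 (mod 17).
Need 8⁻¹ mod 17. Extended Euclid on (17, 8):
17 = 2·8 + 1
8 = 8·1 + 0
Back-substitute:
1 = 17 − 2·8
8⁻¹ ≡ 15 (mod 17), so k ≡ 15·9 ≡ 16 (mod 17).
x = 5 + 8·16 = 133.

133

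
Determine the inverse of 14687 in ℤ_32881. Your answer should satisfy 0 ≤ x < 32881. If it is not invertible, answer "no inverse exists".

Extended Euclidean algorithm:
32881 = 2·14687 + 3507
14687 = 4·3507 + 659
3507 = 5·659 + 212
659 = 3·212 + 23
212 = 9·23 + 5
23 = 4·5 + 3
5 = 1·3 + 2
3 = 1·2 + 1
2 = 2·1 + 0
The gcd is 1. Working backward:
1 = 3 − 2
1 = −5 + 2·3
1 = 2·23 − 9·5
1 = −9·212 + 83·23
1 = 83·659 − 258·212
1 = −258·3507 + 1373·659
1 = 1373·14687 − 5750·3507
1 = −5750·32881 + 12873·14687
So 14687·12873 ≡ 1 (mod 32881).

12873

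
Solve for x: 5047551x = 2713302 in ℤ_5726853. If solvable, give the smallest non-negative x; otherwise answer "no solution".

83812

First find gcd(5047551, 5726853):
5726853 = 1×5047551 + 679302
5047551 = 7×679302 + 292437
679302 = 2×292437 + 94428
292437 = 3×94428 + 9153
94428 = 10×9153 + 2898
9153 = 3×2898 + 459
2898 = 6×459 + 144
459 = 3×144 + 27
144 = 5×27 + 9
27 = 3×9 + 0
gcd = 9 and 9 | 2713302, so solutions exist. Divide through by 9: 560839x ≡ 301478 (mod 636317).
Now find 560839⁻¹ mod 636317:
636317 = 1*560839 + 75478
560839 = 7*75478 + 32493
75478 = 2*32493 + 10492
32493 = 3*10492 + 1017
10492 = 10*1017 + 322
1017 = 3*322 + 51
322 = 6*51 + 16
51 = 3*16 + 3
16 = 5*3 + 1
3 = 3*1 + 0
Back-substitute:
1 = 16 − 5·3
1 = −5·51 + 16·16
1 = 16·322 − 101·51
1 = −101·1017 + 319·322
1 = 319·10492 − 3291·1017
1 = −3291·32493 + 10192·10492
1 = 10192·75478 − 23675·32493
1 = −23675·560839 + 175917·75478
1 = 175917·636317 − 199592·560839
So 560839·(-199592) ≡ 1 (mod 636317), i.e. 560839⁻¹ ≡ 436725.
Then x ≡ 436725·301478 ≡ 83812 (mod 636317); the smallest non-negative solution is x = 83812.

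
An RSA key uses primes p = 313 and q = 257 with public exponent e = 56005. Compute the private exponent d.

φ(n) = (p−1)(q−1) = 312·256 = 79872.
Need d with 56005·d ≡ 1 (mod 79872). Apply the extended Euclidean algorithm:
79872 = 1·56005 + 23867
56005 = 2·23867 + 8271
23867 = 2·8271 + 7325
8271 = 1·7325 + 946
7325 = 7·946 + 703
946 = 1·703 + 243
703 = 2·243 + 217
243 = 1·217 + 26
217 = 8·26 + 9
26 = 2·9 + 8
9 = 1·8 + 1
8 = 8·1 + 0
Back-substitute:
1 = 9 − 8
1 = −26 + 3·9
1 = 3·217 − 25·26
1 = −25·243 + 28·217
1 = 28·703 − 81·243
1 = −81·946 + 109·703
1 = 109·7325 − 844·946
1 = −844·8271 + 953·7325
1 = 953·23867 − 2750·8271
1 = −2750·56005 + 6453·23867
1 = 6453·79872 − 9203·56005
So 56005·(-9203) ≡ 1 (mod 79872), hence d ≡ -9203 ≡ 70669 (mod 79872).

70669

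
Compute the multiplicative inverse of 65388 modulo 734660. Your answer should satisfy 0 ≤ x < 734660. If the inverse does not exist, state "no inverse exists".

Compute gcd(65388, 734660):
734660 = 11·65388 + 15392
65388 = 4·15392 + 3820
15392 = 4·3820 + 112
3820 = 34·112 + 12
112 = 9·12 + 4
12 = 3·4 + 0
gcd(65388, 734660) = 4 ≠ 1, so 65388 has no multiplicative inverse modulo 734660.

no inverse exists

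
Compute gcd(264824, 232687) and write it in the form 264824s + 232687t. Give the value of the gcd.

7

Repeated division:
264824 = 1×232687 + 32137
232687 = 7×32137 + 7728
32137 = 4×7728 + 1225
7728 = 6×1225 + 378
1225 = 3×378 + 91
378 = 4×91 + 14
91 = 6×14 + 7
14 = 2×7 + 0
gcd(264824, 232687) = 7.
Express as a combination:
7 = 91 − 6·14
7 = −6·378 + 25·91
7 = 25·1225 − 81·378
7 = −81·7728 + 511·1225
7 = 511·32137 − 2125·7728
7 = −2125·232687 + 15386·32137
7 = 15386·264824 − 17511·232687
So 7 = (15386)·264824 + (-17511)·232687.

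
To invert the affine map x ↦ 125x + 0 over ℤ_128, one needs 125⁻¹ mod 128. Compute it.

gcd(128, 125) by repeated division:
128 = 1×125 + 3
125 = 41×3 + 2
3 = 1×2 + 1
2 = 2×1 + 0
The gcd is 1. Working backward:
1 = 3 − 2
1 = −125 + 42·3
1 = 42·128 − 43·125
Hence 125⁻¹ ≡ -43 ≡ 85 (mod 128).

85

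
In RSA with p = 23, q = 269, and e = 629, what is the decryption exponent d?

853

φ(n) = (p−1)(q−1) = 22·268 = 5896.
Need d with 629·d ≡ 1 (mod 5896). Apply the extended Euclidean algorithm:
5896 = 9*629 + 235
629 = 2*235 + 159
235 = 1*159 + 76
159 = 2*76 + 7
76 = 10*7 + 6
7 = 1*6 + 1
6 = 6*1 + 0
Back-substitute:
1 = 7 − 6
1 = −76 + 11·7
1 = 11·159 − 23·76
1 = −23·235 + 34·159
1 = 34·629 − 91·235
1 = −91·5896 + 853·629
So 629·853 ≡ 1 (mod 5896), hence d = 853.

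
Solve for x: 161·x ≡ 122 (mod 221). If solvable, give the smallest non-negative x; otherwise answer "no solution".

First find gcd(161, 221):
221 = 1·161 + 60
161 = 2·60 + 41
60 = 1·41 + 19
41 = 2·19 + 3
19 = 6·3 + 1
3 = 3·1 + 0
gcd = 1, so a unique solution mod 221 exists.
Back-substitute for the Bézout coefficients:
1 = 19 − 6·3
1 = −6·41 + 13·19
1 = 13·60 − 19·41
1 = −19·161 + 51·60
1 = 51·221 − 70·161
So 161·(-70) ≡ 1 (mod 221), giving 161⁻¹ ≡ 151.
x ≡ 161⁻¹·122 ≡ 151·122 ≡ 79 (mod 221).

79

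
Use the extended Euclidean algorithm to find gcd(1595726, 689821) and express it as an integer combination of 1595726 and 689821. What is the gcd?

11

Repeated division:
1595726 = 2*689821 + 216084
689821 = 3*216084 + 41569
216084 = 5*41569 + 8239
41569 = 5*8239 + 374
8239 = 22*374 + 11
374 = 34*11 + 0
gcd(1595726, 689821) = 11.
Express as a combination:
11 = 8239 − 22·374
11 = −22·41569 + 111·8239
11 = 111·216084 − 577·41569
11 = −577·689821 + 1842·216084
11 = 1842·1595726 − 4261·689821
So 11 = (1842)·1595726 + (-4261)·689821.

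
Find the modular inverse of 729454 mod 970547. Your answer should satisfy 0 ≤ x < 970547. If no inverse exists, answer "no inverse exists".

706181

gcd(970547, 729454) by repeated division:
970547 = 1*729454 + 241093
729454 = 3*241093 + 6175
241093 = 39*6175 + 268
6175 = 23*268 + 11
268 = 24*11 + 4
11 = 2*4 + 3
4 = 1*3 + 1
3 = 3*1 + 0
gcd = 1, so the inverse exists. Back-substitute:
1 = 4 − 3
1 = −11 + 3·4
1 = 3·268 − 73·11
1 = −73·6175 + 1682·268
1 = 1682·241093 − 65671·6175
1 = −65671·729454 + 198695·241093
1 = 198695·970547 − 264366·729454
Hence 729454⁻¹ ≡ -264366 ≡ 706181 (mod 970547).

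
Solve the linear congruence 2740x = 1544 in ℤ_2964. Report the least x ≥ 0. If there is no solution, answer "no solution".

443

First find gcd(2740, 2964):
2964 = 1*2740 + 224
2740 = 12*224 + 52
224 = 4*52 + 16
52 = 3*16 + 4
16 = 4*4 + 0
gcd = 4 and 4 | 1544, so solutions exist. Divide through by 4: 685x ≡ 386 (mod 741).
Now find 685⁻¹ mod 741:
741 = 1·685 + 56
685 = 12·56 + 13
56 = 4·13 + 4
13 = 3·4 + 1
4 = 4·1 + 0
Back-substitute:
1 = 13 − 3·4
1 = −3·56 + 13·13
1 = 13·685 − 159·56
1 = −159·741 + 172·685
So 685⁻¹ ≡ 172 (mod 741).
Then x ≡ 172·386 ≡ 443 (mod 741); the smallest non-negative solution is x = 443.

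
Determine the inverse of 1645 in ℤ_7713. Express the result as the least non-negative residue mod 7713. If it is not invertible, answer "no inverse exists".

Run Euclid on (7713, 1645):
7713 = 4·1645 + 1133
1645 = 1·1133 + 512
1133 = 2·512 + 109
512 = 4·109 + 76
109 = 1·76 + 33
76 = 2·33 + 10
33 = 3·10 + 3
10 = 3·3 + 1
3 = 3·1 + 0
gcd = 1, so the inverse exists. Back-substitute:
1 = 10 − 3·3
1 = −3·33 + 10·10
1 = 10·76 − 23·33
1 = −23·109 + 33·76
1 = 33·512 − 155·109
1 = −155·1133 + 343·512
1 = 343·1645 − 498·1133
1 = −498·7713 + 2335·1645
So 1645·2335 ≡ 1 (mod 7713).

2335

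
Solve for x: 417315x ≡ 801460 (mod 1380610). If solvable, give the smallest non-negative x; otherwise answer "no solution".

First find gcd(417315, 1380610):
1380610 = 3*417315 + 128665
417315 = 3*128665 + 31320
128665 = 4*31320 + 3385
31320 = 9*3385 + 855
3385 = 3*855 + 820
855 = 1*820 + 35
820 = 23*35 + 15
35 = 2*15 + 5
15 = 3*5 + 0
gcd = 5 and 5 | 801460, so solutions exist. Divide through by 5: 83463x ≡ 160292 (mod 276122).
Now find 83463⁻¹ mod 276122:
276122 = 3·83463 + 25733
83463 = 3·25733 + 6264
25733 = 4·6264 + 677
6264 = 9·677 + 171
677 = 3·171 + 164
171 = 1·164 + 7
164 = 23·7 + 3
7 = 2·3 + 1
3 = 3·1 + 0
Back-substitute:
1 = 7 − 2·3
1 = −2·164 + 47·7
1 = 47·171 − 49·164
1 = −49·677 + 194·171
1 = 194·6264 − 1795·677
1 = −1795·25733 + 7374·6264
1 = 7374·83463 − 23917·25733
1 = −23917·276122 + 79125·83463
So 83463⁻¹ ≡ 79125 (mod 276122).
Then x ≡ 79125·160292 ≡ 268796 (mod 276122); the smallest non-negative solution is x = 268796.

268796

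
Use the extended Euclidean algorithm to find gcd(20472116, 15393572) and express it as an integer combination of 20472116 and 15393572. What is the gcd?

Euclidean algorithm:
20472116 = 1·15393572 + 5078544
15393572 = 3·5078544 + 157940
5078544 = 32·157940 + 24464
157940 = 6·24464 + 11156
24464 = 2·11156 + 2152
11156 = 5·2152 + 396
2152 = 5·396 + 172
396 = 2·172 + 52
172 = 3·52 + 16
52 = 3·16 + 4
16 = 4·4 + 0
gcd(20472116, 15393572) = 4.
Working backward:
4 = 52 − 3·16
4 = −3·172 + 10·52
4 = 10·396 − 23·172
4 = −23·2152 + 125·396
4 = 125·11156 − 648·2152
4 = −648·24464 + 1421·11156
4 = 1421·157940 − 9174·24464
4 = −9174·5078544 + 294989·157940
4 = 294989·15393572 − 894141·5078544
4 = −894141·20472116 + 1189130·15393572
So 4 = (-894141)·20472116 + (1189130)·15393572.

4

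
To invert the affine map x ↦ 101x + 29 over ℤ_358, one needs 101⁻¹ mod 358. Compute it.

39

gcd(358, 101) by repeated division:
358 = 3·101 + 55
101 = 1·55 + 46
55 = 1·46 + 9
46 = 5·9 + 1
9 = 9·1 + 0
Since gcd(101, 358) = 1, back-substitute to write 1 as a combination:
1 = 46 − 5·9
1 = −5·55 + 6·46
1 = 6·101 − 11·55
1 = −11·358 + 39·101
So 101·39 ≡ 1 (mod 358).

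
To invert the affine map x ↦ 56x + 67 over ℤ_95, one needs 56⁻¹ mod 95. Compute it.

56

Run Euclid on (95, 56):
95 = 1×56 + 39
56 = 1×39 + 17
39 = 2×17 + 5
17 = 3×5 + 2
5 = 2×2 + 1
2 = 2×1 + 0
Since gcd(56, 95) = 1, back-substitute to write 1 as a combination:
1 = 5 − 2·2
1 = −2·17 + 7·5
1 = 7·39 − 16·17
1 = −16·56 + 23·39
1 = 23·95 − 39·56
Thus 56·(-39) ≡ 1 (mod 95); reducing, -39 mod 95 = 56.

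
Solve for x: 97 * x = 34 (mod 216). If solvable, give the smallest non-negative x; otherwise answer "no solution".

First find gcd(97, 216):
216 = 2·97 + 22
97 = 4·22 + 9
22 = 2·9 + 4
9 = 2·4 + 1
4 = 4·1 + 0
gcd = 1, so a unique solution mod 216 exists.
Back-substitute for the Bézout coefficients:
1 = 9 − 2·4
1 = −2·22 + 5·9
1 = 5·97 − 22·22
1 = −22·216 + 49·97
So 97·(49) ≡ 1 (mod 216), giving 97⁻¹ ≡ 49.
x ≡ 97⁻¹·34 ≡ 49·34 ≡ 154 (mod 216).

154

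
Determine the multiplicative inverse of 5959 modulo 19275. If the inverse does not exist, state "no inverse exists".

Apply the Euclidean algorithm to 19275 and 5959:
19275 = 3·5959 + 1398
5959 = 4·1398 + 367
1398 = 3·367 + 297
367 = 1·297 + 70
297 = 4·70 + 17
70 = 4·17 + 2
17 = 8·2 + 1
2 = 2·1 + 0
gcd = 1, so the inverse exists. Back-substitute:
1 = 17 − 8·2
1 = −8·70 + 33·17
1 = 33·297 − 140·70
1 = −140·367 + 173·297
1 = 173·1398 − 659·367
1 = −659·5959 + 2809·1398
1 = 2809·19275 − 9086·5959
So 5959·(-9086) ≡ 1 (mod 19275), and -9086 ≡ 10189 (mod 19275).

10189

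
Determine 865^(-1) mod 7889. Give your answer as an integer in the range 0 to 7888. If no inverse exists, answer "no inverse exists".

Run Euclid on (7889, 865):
7889 = 9×865 + 104
865 = 8×104 + 33
104 = 3×33 + 5
33 = 6×5 + 3
5 = 1×3 + 2
3 = 1×2 + 1
2 = 2×1 + 0
gcd = 1, so the inverse exists. Back-substitute:
1 = 3 − 2
1 = −5 + 2·3
1 = 2·33 − 13·5
1 = −13·104 + 41·33
1 = 41·865 − 341·104
1 = −341·7889 + 3110·865
So 865·3110 ≡ 1 (mod 7889).

3110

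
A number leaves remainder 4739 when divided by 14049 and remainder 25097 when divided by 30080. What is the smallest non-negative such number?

Write x = 4739 + 14049·k. Then 14049·k ≡ 25097 − 4739 ≡ 20358 (mod 30080).
Need 14049⁻¹ mod 30080. Extended Euclid on (30080, 14049):
30080 = 2*14049 + 1982
14049 = 7*1982 + 175
1982 = 11*175 + 57
175 = 3*57 + 4
57 = 14*4 + 1
4 = 4*1 + 0
Back-substitute:
1 = 57 − 14·4
1 = −14·175 + 43·57
1 = 43·1982 − 487·175
1 = −487·14049 + 3452·1982
1 = 3452·30080 − 7391·14049
14049⁻¹ ≡ 22689 (mod 30080), so k ≡ 22689·20358 ≡ 24262 (mod 30080).
x = 4739 + 14049·24262 = 340861577.

340861577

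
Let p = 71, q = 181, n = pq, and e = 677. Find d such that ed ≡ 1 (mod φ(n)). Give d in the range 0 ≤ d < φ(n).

φ(n) = (p−1)(q−1) = 70·180 = 12600.
Need d with 677·d ≡ 1 (mod 12600). Apply the extended Euclidean algorithm:
12600 = 18*677 + 414
677 = 1*414 + 263
414 = 1*263 + 151
263 = 1*151 + 112
151 = 1*112 + 39
112 = 2*39 + 34
39 = 1*34 + 5
34 = 6*5 + 4
5 = 1*4 + 1
4 = 4*1 + 0
Back-substitute:
1 = 5 − 4
1 = −34 + 7·5
1 = 7·39 − 8·34
1 = −8·112 + 23·39
1 = 23·151 − 31·112
1 = −31·263 + 54·151
1 = 54·414 − 85·263
1 = −85·677 + 139·414
1 = 139·12600 − 2587·677
So 677·(-2587) ≡ 1 (mod 12600), hence d ≡ -2587 ≡ 10013 (mod 12600).

10013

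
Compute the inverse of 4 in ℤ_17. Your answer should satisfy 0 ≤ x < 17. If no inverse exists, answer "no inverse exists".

13

Run Euclid on (17, 4):
17 = 4×4 + 1
4 = 4×1 + 0
The gcd is 1. Working backward:
1 = 17 − 4·4
Hence 4⁻¹ ≡ -4 ≡ 13 (mod 17).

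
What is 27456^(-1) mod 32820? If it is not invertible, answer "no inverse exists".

no inverse exists

Compute gcd(27456, 32820):
32820 = 1×27456 + 5364
27456 = 5×5364 + 636
5364 = 8×636 + 276
636 = 2×276 + 84
276 = 3×84 + 24
84 = 3×24 + 12
24 = 2×12 + 0
Since gcd = 12 > 1, 27456 is not a unit mod 32820.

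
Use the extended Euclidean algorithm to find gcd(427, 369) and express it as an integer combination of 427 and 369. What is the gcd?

Repeated division:
427 = 1×369 + 58
369 = 6×58 + 21
58 = 2×21 + 16
21 = 1×16 + 5
16 = 3×5 + 1
5 = 5×1 + 0
gcd(427, 369) = 1.
Express as a combination:
1 = 16 − 3·5
1 = −3·21 + 4·16
1 = 4·58 − 11·21
1 = −11·369 + 70·58
1 = 70·427 − 81·369
So 1 = (70)·427 + (-81)·369.

1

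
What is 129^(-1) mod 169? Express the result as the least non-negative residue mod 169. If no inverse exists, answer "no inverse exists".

38

Run Euclid on (169, 129):
169 = 1·129 + 40
129 = 3·40 + 9
40 = 4·9 + 4
9 = 2·4 + 1
4 = 4·1 + 0
The gcd is 1. Working backward:
1 = 9 − 2·4
1 = −2·40 + 9·9
1 = 9·129 − 29·40
1 = −29·169 + 38·129
So 129·38 ≡ 1 (mod 169).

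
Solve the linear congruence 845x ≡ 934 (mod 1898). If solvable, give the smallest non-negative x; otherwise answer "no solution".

gcd(845, 1898):
1898 = 2*845 + 208
845 = 4*208 + 13
208 = 16*13 + 0
gcd = 13, but 13 ∤ 934, so the congruence has no solution.

no solution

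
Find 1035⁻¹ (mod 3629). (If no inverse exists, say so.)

2791

Apply the Euclidean algorithm to 3629 and 1035:
3629 = 3*1035 + 524
1035 = 1*524 + 511
524 = 1*511 + 13
511 = 39*13 + 4
13 = 3*4 + 1
4 = 4*1 + 0
Since gcd(1035, 3629) = 1, back-substitute to write 1 as a combination:
1 = 13 − 3·4
1 = −3·511 + 118·13
1 = 118·524 − 121·511
1 = −121·1035 + 239·524
1 = 239·3629 − 838·1035
So 1035·(-838) ≡ 1 (mod 3629), and -838 ≡ 2791 (mod 3629).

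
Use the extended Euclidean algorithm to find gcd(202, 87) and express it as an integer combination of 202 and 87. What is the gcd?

Repeated division:
202 = 2×87 + 28
87 = 3×28 + 3
28 = 9×3 + 1
3 = 3×1 + 0
gcd(202, 87) = 1.
Working backward:
1 = 28 − 9·3
1 = −9·87 + 28·28
1 = 28·202 − 65·87
So 1 = (28)·202 + (-65)·87.

1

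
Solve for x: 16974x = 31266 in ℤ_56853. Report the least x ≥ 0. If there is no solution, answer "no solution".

243

First find gcd(16974, 56853):
56853 = 3×16974 + 5931
16974 = 2×5931 + 5112
5931 = 1×5112 + 819
5112 = 6×819 + 198
819 = 4×198 + 27
198 = 7×27 + 9
27 = 3×9 + 0
gcd = 9 and 9 | 31266, so solutions exist. Divide through by 9: 1886x ≡ 3474 (mod 6317).
Now find 1886⁻¹ mod 6317:
6317 = 3*1886 + 659
1886 = 2*659 + 568
659 = 1*568 + 91
568 = 6*91 + 22
91 = 4*22 + 3
22 = 7*3 + 1
3 = 3*1 + 0
Back-substitute:
1 = 22 − 7·3
1 = −7·91 + 29·22
1 = 29·568 − 181·91
1 = −181·659 + 210·568
1 = 210·1886 − 601·659
1 = −601·6317 + 2013·1886
So 1886⁻¹ ≡ 2013 (mod 6317).
Then x ≡ 2013·3474 ≡ 243 (mod 6317); the smallest non-negative solution is x = 243.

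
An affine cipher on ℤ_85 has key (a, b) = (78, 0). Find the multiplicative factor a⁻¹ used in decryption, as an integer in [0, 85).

12

Apply the Euclidean algorithm to 85 and 78:
85 = 1×78 + 7
78 = 11×7 + 1
7 = 7×1 + 0
gcd = 1, so the inverse exists. Back-substitute:
1 = 78 − 11·7
1 = −11·85 + 12·78
So 78·12 ≡ 1 (mod 85).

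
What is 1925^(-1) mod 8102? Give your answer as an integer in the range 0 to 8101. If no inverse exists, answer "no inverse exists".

Apply the Euclidean algorithm to 8102 and 1925:
8102 = 4·1925 + 402
1925 = 4·402 + 317
402 = 1·317 + 85
317 = 3·85 + 62
85 = 1·62 + 23
62 = 2·23 + 16
23 = 1·16 + 7
16 = 2·7 + 2
7 = 3·2 + 1
2 = 2·1 + 0
Since gcd(1925, 8102) = 1, back-substitute to write 1 as a combination:
1 = 7 − 3·2
1 = −3·16 + 7·7
1 = 7·23 − 10·16
1 = −10·62 + 27·23
1 = 27·85 − 37·62
1 = −37·317 + 138·85
1 = 138·402 − 175·317
1 = −175·1925 + 838·402
1 = 838·8102 − 3527·1925
So 1925·(-3527) ≡ 1 (mod 8102), and -3527 ≡ 4575 (mod 8102).

4575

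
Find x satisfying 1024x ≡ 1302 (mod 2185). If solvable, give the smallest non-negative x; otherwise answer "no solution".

First find gcd(1024, 2185):
2185 = 2·1024 + 137
1024 = 7·137 + 65
137 = 2·65 + 7
65 = 9·7 + 2
7 = 3·2 + 1
2 = 2·1 + 0
gcd = 1, so a unique solution mod 2185 exists.
Back-substitute for the Bézout coefficients:
1 = 7 − 3·2
1 = −3·65 + 28·7
1 = 28·137 − 59·65
1 = −59·1024 + 441·137
1 = 441·2185 − 941·1024
So 1024·(-941) ≡ 1 (mod 2185), giving 1024⁻¹ ≡ 1244.
x ≡ 1024⁻¹·1302 ≡ 1244·1302 ≡ 603 (mod 2185).

603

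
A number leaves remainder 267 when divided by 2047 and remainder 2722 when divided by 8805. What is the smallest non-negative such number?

3736042

Write x = 267 + 2047·k. Then 2047·k ≡ 2722 − 267 ≡ 2455 (mod 8805).
Need 2047⁻¹ mod 8805. Extended Euclid on (8805, 2047):
8805 = 4*2047 + 617
2047 = 3*617 + 196
617 = 3*196 + 29
196 = 6*29 + 22
29 = 1*22 + 7
22 = 3*7 + 1
7 = 7*1 + 0
Back-substitute:
1 = 22 − 3·7
1 = −3·29 + 4·22
1 = 4·196 − 27·29
1 = −27·617 + 85·196
1 = 85·2047 − 282·617
1 = −282·8805 + 1213·2047
2047⁻¹ ≡ 1213 (mod 8805), so k ≡ 1213·2455 ≡ 1825 (mod 8805).
x = 267 + 2047·1825 = 3736042.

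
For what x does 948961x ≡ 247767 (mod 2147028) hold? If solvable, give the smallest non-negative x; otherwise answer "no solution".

108519

First find gcd(948961, 2147028):
2147028 = 2*948961 + 249106
948961 = 3*249106 + 201643
249106 = 1*201643 + 47463
201643 = 4*47463 + 11791
47463 = 4*11791 + 299
11791 = 39*299 + 130
299 = 2*130 + 39
130 = 3*39 + 13
39 = 3*13 + 0
gcd = 13 and 13 | 247767, so solutions exist. Divide through by 13: 72997x ≡ 19059 (mod 165156).
Now find 72997⁻¹ mod 165156:
165156 = 2·72997 + 19162
72997 = 3·19162 + 15511
19162 = 1·15511 + 3651
15511 = 4·3651 + 907
3651 = 4·907 + 23
907 = 39·23 + 10
23 = 2·10 + 3
10 = 3·3 + 1
3 = 3·1 + 0
Back-substitute:
1 = 10 − 3·3
1 = −3·23 + 7·10
1 = 7·907 − 276·23
1 = −276·3651 + 1111·907
1 = 1111·15511 − 4720·3651
1 = −4720·19162 + 5831·15511
1 = 5831·72997 − 22213·19162
1 = −22213·165156 + 50257·72997
So 72997⁻¹ ≡ 50257 (mod 165156).
Then x ≡ 50257·19059 ≡ 108519 (mod 165156); the smallest non-negative solution is x = 108519.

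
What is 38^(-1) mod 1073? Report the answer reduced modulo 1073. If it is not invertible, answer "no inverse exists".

593

Apply the Euclidean algorithm to 1073 and 38:
1073 = 28×38 + 9
38 = 4×9 + 2
9 = 4×2 + 1
2 = 2×1 + 0
Since gcd(38, 1073) = 1, back-substitute to write 1 as a combination:
1 = 9 − 4·2
1 = −4·38 + 17·9
1 = 17·1073 − 480·38
Hence 38⁻¹ ≡ -480 ≡ 593 (mod 1073).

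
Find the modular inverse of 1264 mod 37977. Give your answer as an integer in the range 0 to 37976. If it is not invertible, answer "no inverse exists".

26650

Apply the Euclidean algorithm to 37977 and 1264:
37977 = 30·1264 + 57
1264 = 22·57 + 10
57 = 5·10 + 7
10 = 1·7 + 3
7 = 2·3 + 1
3 = 3·1 + 0
Since gcd(1264, 37977) = 1, back-substitute to write 1 as a combination:
1 = 7 − 2·3
1 = −2·10 + 3·7
1 = 3·57 − 17·10
1 = −17·1264 + 377·57
1 = 377·37977 − 11327·1264
Thus 1264·(-11327) ≡ 1 (mod 37977); reducing, -11327 mod 37977 = 26650.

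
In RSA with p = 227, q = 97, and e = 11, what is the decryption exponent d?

15779

φ(n) = (p−1)(q−1) = 226·96 = 21696.
Need d with 11·d ≡ 1 (mod 21696). Apply the extended Euclidean algorithm:
21696 = 1972·11 + 4
11 = 2·4 + 3
4 = 1·3 + 1
3 = 3·1 + 0
Back-substitute:
1 = 4 − 3
1 = −11 + 3·4
1 = 3·21696 − 5917·11
So 11·(-5917) ≡ 1 (mod 21696), hence d ≡ -5917 ≡ 15779 (mod 21696).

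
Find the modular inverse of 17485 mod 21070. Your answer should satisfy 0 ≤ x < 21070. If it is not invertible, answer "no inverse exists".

Euclidean algorithm on 21070, 17485:
21070 = 1×17485 + 3585
17485 = 4×3585 + 3145
3585 = 1×3145 + 440
3145 = 7×440 + 65
440 = 6×65 + 50
65 = 1×50 + 15
50 = 3×15 + 5
15 = 3×5 + 0
gcd(17485, 21070) = 5 ≠ 1, so 17485 has no multiplicative inverse modulo 21070.

no inverse exists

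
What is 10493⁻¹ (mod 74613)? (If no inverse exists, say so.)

no inverse exists

Euclidean algorithm on 74613, 10493:
74613 = 7*10493 + 1162
10493 = 9*1162 + 35
1162 = 33*35 + 7
35 = 5*7 + 0
gcd(10493, 74613) = 7 ≠ 1, so 10493 has no multiplicative inverse modulo 74613.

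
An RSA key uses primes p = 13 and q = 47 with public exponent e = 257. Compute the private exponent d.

305

φ(n) = (p−1)(q−1) = 12·46 = 552.
Need d with 257·d ≡ 1 (mod 552). Apply the extended Euclidean algorithm:
552 = 2*257 + 38
257 = 6*38 + 29
38 = 1*29 + 9
29 = 3*9 + 2
9 = 4*2 + 1
2 = 2*1 + 0
Back-substitute:
1 = 9 − 4·2
1 = −4·29 + 13·9
1 = 13·38 − 17·29
1 = −17·257 + 115·38
1 = 115·552 − 247·257
So 257·(-247) ≡ 1 (mod 552), hence d ≡ -247 ≡ 305 (mod 552).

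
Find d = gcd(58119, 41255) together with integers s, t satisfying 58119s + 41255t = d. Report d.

Repeated division:
58119 = 1·41255 + 16864
41255 = 2·16864 + 7527
16864 = 2·7527 + 1810
7527 = 4·1810 + 287
1810 = 6·287 + 88
287 = 3·88 + 23
88 = 3·23 + 19
23 = 1·19 + 4
19 = 4·4 + 3
4 = 1·3 + 1
3 = 3·1 + 0
gcd(58119, 41255) = 1.
Working backward:
1 = 4 − 3
1 = −19 + 5·4
1 = 5·23 − 6·19
1 = −6·88 + 23·23
1 = 23·287 − 75·88
1 = −75·1810 + 473·287
1 = 473·7527 − 1967·1810
1 = −1967·16864 + 4407·7527
1 = 4407·41255 − 10781·16864
1 = −10781·58119 + 15188·41255
So 1 = (-10781)·58119 + (15188)·41255.

1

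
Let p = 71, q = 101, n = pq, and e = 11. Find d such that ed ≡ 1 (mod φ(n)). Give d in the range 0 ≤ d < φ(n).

5091

φ(n) = (p−1)(q−1) = 70·100 = 7000.
Need d with 11·d ≡ 1 (mod 7000). Apply the extended Euclidean algorithm:
7000 = 636·11 + 4
11 = 2·4 + 3
4 = 1·3 + 1
3 = 3·1 + 0
Back-substitute:
1 = 4 − 3
1 = −11 + 3·4
1 = 3·7000 − 1909·11
So 11·(-1909) ≡ 1 (mod 7000), hence d ≡ -1909 ≡ 5091 (mod 7000).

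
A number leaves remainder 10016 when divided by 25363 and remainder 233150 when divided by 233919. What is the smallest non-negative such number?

Write x = 10016 + 25363·k. Then 25363·k ≡ 233150 − 10016 ≡ 223134 (mod 233919).
Need 25363⁻¹ mod 233919. Extended Euclid on (233919, 25363):
233919 = 9·25363 + 5652
25363 = 4·5652 + 2755
5652 = 2·2755 + 142
2755 = 19·142 + 57
142 = 2·57 + 28
57 = 2·28 + 1
28 = 28·1 + 0
Back-substitute:
1 = 57 − 2·28
1 = −2·142 + 5·57
1 = 5·2755 − 97·142
1 = −97·5652 + 199·2755
1 = 199·25363 − 893·5652
1 = −893·233919 + 8236·25363
25363⁻¹ ≡ 8236 (mod 233919), so k ≡ 8236·223134 ≡ 63960 (mod 233919).
x = 10016 + 25363·63960 = 1622227496.

1622227496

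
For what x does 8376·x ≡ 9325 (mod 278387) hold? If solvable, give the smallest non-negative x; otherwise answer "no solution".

First find gcd(8376, 278387):
278387 = 33*8376 + 1979
8376 = 4*1979 + 460
1979 = 4*460 + 139
460 = 3*139 + 43
139 = 3*43 + 10
43 = 4*10 + 3
10 = 3*3 + 1
3 = 3*1 + 0
gcd = 1, so a unique solution mod 278387 exists.
Back-substitute for the Bézout coefficients:
1 = 10 − 3·3
1 = −3·43 + 13·10
1 = 13·139 − 42·43
1 = −42·460 + 139·139
1 = 139·1979 − 598·460
1 = −598·8376 + 2531·1979
1 = 2531·278387 − 84121·8376
So 8376·(-84121) ≡ 1 (mod 278387), giving 8376⁻¹ ≡ 194266.
x ≡ 8376⁻¹·9325 ≡ 194266·9325 ≡ 66241 (mod 278387).

66241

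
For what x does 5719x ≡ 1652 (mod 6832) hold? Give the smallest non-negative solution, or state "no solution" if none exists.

508

First find gcd(5719, 6832):
6832 = 1·5719 + 1113
5719 = 5·1113 + 154
1113 = 7·154 + 35
154 = 4·35 + 14
35 = 2·14 + 7
14 = 2·7 + 0
gcd = 7 and 7 | 1652, so solutions exist. Divide through by 7: 817x ≡ 236 (mod 976).
Now find 817⁻¹ mod 976:
976 = 1×817 + 159
817 = 5×159 + 22
159 = 7×22 + 5
22 = 4×5 + 2
5 = 2×2 + 1
2 = 2×1 + 0
Back-substitute:
1 = 5 − 2·2
1 = −2·22 + 9·5
1 = 9·159 − 65·22
1 = −65·817 + 334·159
1 = 334·976 − 399·817
So 817·(-399) ≡ 1 (mod 976), i.e. 817⁻¹ ≡ 577.
Then x ≡ 577·236 ≡ 508 (mod 976); the smallest non-negative solution is x = 508.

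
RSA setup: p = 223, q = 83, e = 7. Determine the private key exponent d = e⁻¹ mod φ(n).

13003

φ(n) = (p−1)(q−1) = 222·82 = 18204.
Need d with 7·d ≡ 1 (mod 18204). Apply the extended Euclidean algorithm:
18204 = 2600×7 + 4
7 = 1×4 + 3
4 = 1×3 + 1
3 = 3×1 + 0
Back-substitute:
1 = 4 − 3
1 = −7 + 2·4
1 = 2·18204 − 5201·7
So 7·(-5201) ≡ 1 (mod 18204), hence d ≡ -5201 ≡ 13003 (mod 18204).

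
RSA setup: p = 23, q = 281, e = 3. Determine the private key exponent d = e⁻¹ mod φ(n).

φ(n) = (p−1)(q−1) = 22·280 = 6160.
Need d with 3·d ≡ 1 (mod 6160). Apply the extended Euclidean algorithm:
6160 = 2053×3 + 1
3 = 3×1 + 0
Back-substitute:
1 = 6160 − 2053·3
So 3·(-2053) ≡ 1 (mod 6160), hence d ≡ -2053 ≡ 4107 (mod 6160).

4107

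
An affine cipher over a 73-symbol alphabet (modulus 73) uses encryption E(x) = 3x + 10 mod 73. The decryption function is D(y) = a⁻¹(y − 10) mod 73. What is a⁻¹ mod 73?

Run Euclid on (73, 3):
73 = 24×3 + 1
3 = 3×1 + 0
gcd = 1, so the inverse exists. Back-substitute:
1 = 73 − 24·3
Thus 3·(-24) ≡ 1 (mod 73); reducing, -24 mod 73 = 49.

49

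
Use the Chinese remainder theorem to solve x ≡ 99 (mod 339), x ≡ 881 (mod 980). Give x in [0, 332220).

290961

Write x = 99 + 339·k. Then 339·k ≡ 881 − 99 ≡ 782 (mod 980).
Need 339⁻¹ mod 980. Extended Euclid on (980, 339):
980 = 2·339 + 302
339 = 1·302 + 37
302 = 8·37 + 6
37 = 6·6 + 1
6 = 6·1 + 0
Back-substitute:
1 = 37 − 6·6
1 = −6·302 + 49·37
1 = 49·339 − 55·302
1 = −55·980 + 159·339
339⁻¹ ≡ 159 (mod 980), so k ≡ 159·782 ≡ 858 (mod 980).
x = 99 + 339·858 = 290961.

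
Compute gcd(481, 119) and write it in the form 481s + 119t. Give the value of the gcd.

1

Apply Euclid's algorithm to 481 and 119:
481 = 4*119 + 5
119 = 23*5 + 4
5 = 1*4 + 1
4 = 4*1 + 0
gcd(481, 119) = 1.
Express as a combination:
1 = 5 − 4
1 = −119 + 24·5
1 = 24·481 − 97·119
So 1 = (24)·481 + (-97)·119.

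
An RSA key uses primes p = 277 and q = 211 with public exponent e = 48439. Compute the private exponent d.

48439

φ(n) = (p−1)(q−1) = 276·210 = 57960.
Need d with 48439·d ≡ 1 (mod 57960). Apply the extended Euclidean algorithm:
57960 = 1×48439 + 9521
48439 = 5×9521 + 834
9521 = 11×834 + 347
834 = 2×347 + 140
347 = 2×140 + 67
140 = 2×67 + 6
67 = 11×6 + 1
6 = 6×1 + 0
Back-substitute:
1 = 67 − 11·6
1 = −11·140 + 23·67
1 = 23·347 − 57·140
1 = −57·834 + 137·347
1 = 137·9521 − 1564·834
1 = −1564·48439 + 7957·9521
1 = 7957·57960 − 9521·48439
So 48439·(-9521) ≡ 1 (mod 57960), hence d ≡ -9521 ≡ 48439 (mod 57960).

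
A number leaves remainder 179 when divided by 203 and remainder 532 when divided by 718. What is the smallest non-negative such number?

Write x = 179 + 203·k. Then 203·k ≡ 532 − 179 ≡ 353 (mod 718).
Need 203⁻¹ mod 718. Extended Euclid on (718, 203):
718 = 3*203 + 109
203 = 1*109 + 94
109 = 1*94 + 15
94 = 6*15 + 4
15 = 3*4 + 3
4 = 1*3 + 1
3 = 3*1 + 0
Back-substitute:
1 = 4 − 3
1 = −15 + 4·4
1 = 4·94 − 25·15
1 = −25·109 + 29·94
1 = 29·203 − 54·109
1 = −54·718 + 191·203
203⁻¹ ≡ 191 (mod 718), so k ≡ 191·353 ≡ 649 (mod 718).
x = 179 + 203·649 = 131926.

131926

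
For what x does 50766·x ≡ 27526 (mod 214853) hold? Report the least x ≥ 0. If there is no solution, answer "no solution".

71906

First find gcd(50766, 214853):
214853 = 4*50766 + 11789
50766 = 4*11789 + 3610
11789 = 3*3610 + 959
3610 = 3*959 + 733
959 = 1*733 + 226
733 = 3*226 + 55
226 = 4*55 + 6
55 = 9*6 + 1
6 = 6*1 + 0
gcd = 1, so a unique solution mod 214853 exists.
Back-substitute for the Bézout coefficients:
1 = 55 − 9·6
1 = −9·226 + 37·55
1 = 37·733 − 120·226
1 = −120·959 + 157·733
1 = 157·3610 − 591·959
1 = −591·11789 + 1930·3610
1 = 1930·50766 − 8311·11789
1 = −8311·214853 + 35174·50766
So 50766·(35174) ≡ 1 (mod 214853), giving 50766⁻¹ ≡ 35174.
x ≡ 50766⁻¹·27526 ≡ 35174·27526 ≡ 71906 (mod 214853).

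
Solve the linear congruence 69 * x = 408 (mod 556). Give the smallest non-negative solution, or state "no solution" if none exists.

296

First find gcd(69, 556):
556 = 8*69 + 4
69 = 17*4 + 1
4 = 4*1 + 0
gcd = 1, so a unique solution mod 556 exists.
Back-substitute for the Bézout coefficients:
1 = 69 − 17·4
1 = −17·556 + 137·69
So 69·(137) ≡ 1 (mod 556), giving 69⁻¹ ≡ 137.
x ≡ 69⁻¹·408 ≡ 137·408 ≡ 296 (mod 556).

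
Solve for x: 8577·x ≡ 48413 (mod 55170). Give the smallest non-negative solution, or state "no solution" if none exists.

gcd(8577, 55170):
55170 = 6×8577 + 3708
8577 = 2×3708 + 1161
3708 = 3×1161 + 225
1161 = 5×225 + 36
225 = 6×36 + 9
36 = 4×9 + 0
gcd = 9, but 9 ∤ 48413, so the congruence has no solution.

no solution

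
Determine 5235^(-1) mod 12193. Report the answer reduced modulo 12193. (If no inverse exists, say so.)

Extended Euclidean algorithm:
12193 = 2*5235 + 1723
5235 = 3*1723 + 66
1723 = 26*66 + 7
66 = 9*7 + 3
7 = 2*3 + 1
3 = 3*1 + 0
gcd = 1, so the inverse exists. Back-substitute:
1 = 7 − 2·3
1 = −2·66 + 19·7
1 = 19·1723 − 496·66
1 = −496·5235 + 1507·1723
1 = 1507·12193 − 3510·5235
So 5235·(-3510) ≡ 1 (mod 12193), and -3510 ≡ 8683 (mod 12193).

8683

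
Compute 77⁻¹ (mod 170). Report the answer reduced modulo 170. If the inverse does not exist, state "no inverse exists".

53

gcd(170, 77) by repeated division:
170 = 2*77 + 16
77 = 4*16 + 13
16 = 1*13 + 3
13 = 4*3 + 1
3 = 3*1 + 0
The gcd is 1. Working backward:
1 = 13 − 4·3
1 = −4·16 + 5·13
1 = 5·77 − 24·16
1 = −24·170 + 53·77
So 77·53 ≡ 1 (mod 170).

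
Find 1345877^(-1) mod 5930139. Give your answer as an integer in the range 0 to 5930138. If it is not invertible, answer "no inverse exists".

gcd(5930139, 1345877) by repeated division:
5930139 = 4*1345877 + 546631
1345877 = 2*546631 + 252615
546631 = 2*252615 + 41401
252615 = 6*41401 + 4209
41401 = 9*4209 + 3520
4209 = 1*3520 + 689
3520 = 5*689 + 75
689 = 9*75 + 14
75 = 5*14 + 5
14 = 2*5 + 4
5 = 1*4 + 1
4 = 4*1 + 0
gcd = 1, so the inverse exists. Back-substitute:
1 = 5 − 4
1 = −14 + 3·5
1 = 3·75 − 16·14
1 = −16·689 + 147·75
1 = 147·3520 − 751·689
1 = −751·4209 + 898·3520
1 = 898·41401 − 8833·4209
1 = −8833·252615 + 53896·41401
1 = 53896·546631 − 116625·252615
1 = −116625·1345877 + 287146·546631
1 = 287146·5930139 − 1265209·1345877
So 1345877·(-1265209) ≡ 1 (mod 5930139), and -1265209 ≡ 4664930 (mod 5930139).

4664930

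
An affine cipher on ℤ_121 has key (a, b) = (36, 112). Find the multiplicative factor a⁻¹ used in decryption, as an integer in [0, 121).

37

Extended Euclidean algorithm:
121 = 3×36 + 13
36 = 2×13 + 10
13 = 1×10 + 3
10 = 3×3 + 1
3 = 3×1 + 0
gcd = 1, so the inverse exists. Back-substitute:
1 = 10 − 3·3
1 = −3·13 + 4·10
1 = 4·36 − 11·13
1 = −11·121 + 37·36
So 36·37 ≡ 1 (mod 121).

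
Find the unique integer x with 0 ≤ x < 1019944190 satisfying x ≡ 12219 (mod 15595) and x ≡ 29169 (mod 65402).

Write x = 12219 + 15595·k. Then 15595·k ≡ 29169 − 12219 ≡ 16950 (mod 65402).
Need 15595⁻¹ mod 65402. Extended Euclid on (65402, 15595):
65402 = 4·15595 + 3022
15595 = 5·3022 + 485
3022 = 6·485 + 112
485 = 4·112 + 37
112 = 3·37 + 1
37 = 37·1 + 0
Back-substitute:
1 = 112 − 3·37
1 = −3·485 + 13·112
1 = 13·3022 − 81·485
1 = −81·15595 + 418·3022
1 = 418·65402 − 1753·15595
15595⁻¹ ≡ 63649 (mod 65402), so k ≡ 63649·16950 ≡ 44560 (mod 65402).
x = 12219 + 15595·44560 = 694925419.

694925419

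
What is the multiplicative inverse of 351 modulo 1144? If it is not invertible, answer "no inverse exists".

Euclidean algorithm on 1144, 351:
1144 = 3×351 + 91
351 = 3×91 + 78
91 = 1×78 + 13
78 = 6×13 + 0
Since gcd = 13 > 1, 351 is not a unit mod 1144.

no inverse exists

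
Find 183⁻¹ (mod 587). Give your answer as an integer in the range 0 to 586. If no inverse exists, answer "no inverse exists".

gcd(587, 183) by repeated division:
587 = 3*183 + 38
183 = 4*38 + 31
38 = 1*31 + 7
31 = 4*7 + 3
7 = 2*3 + 1
3 = 3*1 + 0
gcd = 1, so the inverse exists. Back-substitute:
1 = 7 − 2·3
1 = −2·31 + 9·7
1 = 9·38 − 11·31
1 = −11·183 + 53·38
1 = 53·587 − 170·183
So 183·(-170) ≡ 1 (mod 587), and -170 ≡ 417 (mod 587).

417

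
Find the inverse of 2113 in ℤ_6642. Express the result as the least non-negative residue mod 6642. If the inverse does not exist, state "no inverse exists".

5809

Extended Euclidean algorithm:
6642 = 3*2113 + 303
2113 = 6*303 + 295
303 = 1*295 + 8
295 = 36*8 + 7
8 = 1*7 + 1
7 = 7*1 + 0
The gcd is 1. Working backward:
1 = 8 − 7
1 = −295 + 37·8
1 = 37·303 − 38·295
1 = −38·2113 + 265·303
1 = 265·6642 − 833·2113
Hence 2113⁻¹ ≡ -833 ≡ 5809 (mod 6642).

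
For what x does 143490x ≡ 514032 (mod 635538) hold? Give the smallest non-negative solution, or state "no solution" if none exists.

First find gcd(143490, 635538):
635538 = 4×143490 + 61578
143490 = 2×61578 + 20334
61578 = 3×20334 + 576
20334 = 35×576 + 174
576 = 3×174 + 54
174 = 3×54 + 12
54 = 4×12 + 6
12 = 2×6 + 0
gcd = 6 and 6 | 514032, so solutions exist. Divide through by 6: 23915x ≡ 85672 (mod 105923).
Now find 23915⁻¹ mod 105923:
105923 = 4*23915 + 10263
23915 = 2*10263 + 3389
10263 = 3*3389 + 96
3389 = 35*96 + 29
96 = 3*29 + 9
29 = 3*9 + 2
9 = 4*2 + 1
2 = 2*1 + 0
Back-substitute:
1 = 9 − 4·2
1 = −4·29 + 13·9
1 = 13·96 − 43·29
1 = −43·3389 + 1518·96
1 = 1518·10263 − 4597·3389
1 = −4597·23915 + 10712·10263
1 = 10712·105923 − 47445·23915
So 23915·(-47445) ≡ 1 (mod 105923), i.e. 23915⁻¹ ≡ 58478.
Then x ≡ 58478·85672 ≡ 87085 (mod 105923); the smallest non-negative solution is x = 87085.

87085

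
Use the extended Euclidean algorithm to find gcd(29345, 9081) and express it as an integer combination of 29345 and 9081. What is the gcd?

Euclidean algorithm:
29345 = 3·9081 + 2102
9081 = 4·2102 + 673
2102 = 3·673 + 83
673 = 8·83 + 9
83 = 9·9 + 2
9 = 4·2 + 1
2 = 2·1 + 0
gcd(29345, 9081) = 1.
Back-substituting:
1 = 9 − 4·2
1 = −4·83 + 37·9
1 = 37·673 − 300·83
1 = −300·2102 + 937·673
1 = 937·9081 − 4048·2102
1 = −4048·29345 + 13081·9081
So 1 = (-4048)·29345 + (13081)·9081.

1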